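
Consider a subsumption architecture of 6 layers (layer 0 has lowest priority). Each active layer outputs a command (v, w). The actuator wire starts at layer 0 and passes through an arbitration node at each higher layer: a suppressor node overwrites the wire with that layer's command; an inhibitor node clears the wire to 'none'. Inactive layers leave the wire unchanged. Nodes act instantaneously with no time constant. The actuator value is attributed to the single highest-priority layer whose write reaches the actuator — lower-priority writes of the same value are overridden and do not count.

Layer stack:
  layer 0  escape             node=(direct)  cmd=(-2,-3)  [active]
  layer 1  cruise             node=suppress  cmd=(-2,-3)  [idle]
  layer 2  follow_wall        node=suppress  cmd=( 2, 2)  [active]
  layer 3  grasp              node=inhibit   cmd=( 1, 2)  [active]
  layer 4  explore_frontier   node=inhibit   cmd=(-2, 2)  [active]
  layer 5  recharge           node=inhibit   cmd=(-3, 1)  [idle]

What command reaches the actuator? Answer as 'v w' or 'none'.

layer 0 (escape) active — direct: (-2, -3)
layer 1 (cruise) idle — unchanged: (-2, -3)
layer 2 (follow_wall) active — suppresses: (2, 2)
layer 3 (grasp) active — inhibits: none
layer 4 (explore_frontier) active — inhibits: none
layer 5 (recharge) idle — unchanged: none
→ actuator none

none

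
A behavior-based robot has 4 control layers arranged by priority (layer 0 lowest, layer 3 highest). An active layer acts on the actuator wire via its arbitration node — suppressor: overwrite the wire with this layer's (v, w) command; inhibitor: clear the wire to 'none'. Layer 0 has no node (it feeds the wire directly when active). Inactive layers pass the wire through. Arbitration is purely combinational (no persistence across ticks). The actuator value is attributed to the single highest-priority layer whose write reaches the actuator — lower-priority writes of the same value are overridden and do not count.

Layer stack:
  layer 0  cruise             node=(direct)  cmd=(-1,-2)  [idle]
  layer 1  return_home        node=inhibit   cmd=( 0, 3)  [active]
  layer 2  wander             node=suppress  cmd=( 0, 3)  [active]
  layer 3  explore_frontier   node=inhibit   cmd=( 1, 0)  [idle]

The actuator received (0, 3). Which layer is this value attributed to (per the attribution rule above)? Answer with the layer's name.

wander

L0 cruise: idle → wire = none
L1 return_home: active, inhibitor → wire = none
L2 wander: active, suppressor → wire = (0, 3)
L3 explore_frontier: idle → wire stays (0, 3)
actuator = (0, 3)
last writer: layer 2 = wander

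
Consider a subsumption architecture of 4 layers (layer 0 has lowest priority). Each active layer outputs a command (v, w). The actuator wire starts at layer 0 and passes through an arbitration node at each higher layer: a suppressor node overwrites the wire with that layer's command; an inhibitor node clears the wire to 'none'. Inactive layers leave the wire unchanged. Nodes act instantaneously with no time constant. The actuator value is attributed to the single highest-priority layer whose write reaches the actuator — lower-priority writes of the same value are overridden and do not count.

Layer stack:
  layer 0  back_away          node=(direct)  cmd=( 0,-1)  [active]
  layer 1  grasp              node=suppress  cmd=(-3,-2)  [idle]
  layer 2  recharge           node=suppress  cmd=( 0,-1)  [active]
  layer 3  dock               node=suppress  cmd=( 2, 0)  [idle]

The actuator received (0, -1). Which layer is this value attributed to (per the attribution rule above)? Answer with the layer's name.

recharge

layer 0 (back_away) active — direct: (0, -1)
layer 1 (grasp) idle — unchanged: (0, -1)
layer 2 (recharge) active — suppresses: (0, -1)
layer 3 (dock) idle — unchanged: (0, -1)
→ actuator (0, -1)
last writer: layer 2 = recharge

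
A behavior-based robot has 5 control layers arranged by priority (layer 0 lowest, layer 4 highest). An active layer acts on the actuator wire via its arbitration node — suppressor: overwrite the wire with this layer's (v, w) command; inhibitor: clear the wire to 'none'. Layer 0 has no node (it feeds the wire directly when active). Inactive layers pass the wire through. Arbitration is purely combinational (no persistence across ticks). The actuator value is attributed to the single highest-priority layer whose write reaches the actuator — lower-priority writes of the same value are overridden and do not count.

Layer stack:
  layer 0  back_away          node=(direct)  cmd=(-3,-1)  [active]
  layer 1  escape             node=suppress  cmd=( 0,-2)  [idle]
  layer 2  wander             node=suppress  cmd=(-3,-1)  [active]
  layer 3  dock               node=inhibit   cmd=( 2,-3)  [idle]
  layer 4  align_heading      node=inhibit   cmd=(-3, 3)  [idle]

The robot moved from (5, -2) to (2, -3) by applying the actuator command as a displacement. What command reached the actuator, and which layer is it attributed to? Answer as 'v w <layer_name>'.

-3 -1 wander

displacement = (2, -3) − (5, -2) = (-3, -1)
L0 back_away: active, feeds wire = (-3, -1)
L1 escape: idle → wire stays (-3, -1)
L2 wander: active, suppressor → wire = (-3, -1)
L3 dock: idle → wire stays (-3, -1)
L4 align_heading: idle → wire stays (-3, -1)
actuator = (-3, -1) — from layer 2 (wander)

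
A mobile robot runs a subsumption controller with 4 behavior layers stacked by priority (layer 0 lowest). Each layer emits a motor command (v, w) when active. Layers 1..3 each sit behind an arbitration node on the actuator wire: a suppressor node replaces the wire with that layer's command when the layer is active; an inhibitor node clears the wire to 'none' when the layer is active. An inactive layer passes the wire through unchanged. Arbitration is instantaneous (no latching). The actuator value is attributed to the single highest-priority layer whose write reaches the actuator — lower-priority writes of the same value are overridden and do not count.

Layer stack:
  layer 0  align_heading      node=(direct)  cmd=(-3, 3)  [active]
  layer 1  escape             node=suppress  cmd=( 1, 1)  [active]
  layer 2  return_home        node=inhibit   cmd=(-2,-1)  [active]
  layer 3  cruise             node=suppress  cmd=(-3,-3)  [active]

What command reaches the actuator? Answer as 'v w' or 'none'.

[0] align_heading on; wire := (-3, 3)
[1] escape on (suppress); wire := (1, 1)
[2] return_home on (inhibit); wire := none
[3] cruise on (suppress); wire := (-3, -3)
output (-3, -3)

-3 -3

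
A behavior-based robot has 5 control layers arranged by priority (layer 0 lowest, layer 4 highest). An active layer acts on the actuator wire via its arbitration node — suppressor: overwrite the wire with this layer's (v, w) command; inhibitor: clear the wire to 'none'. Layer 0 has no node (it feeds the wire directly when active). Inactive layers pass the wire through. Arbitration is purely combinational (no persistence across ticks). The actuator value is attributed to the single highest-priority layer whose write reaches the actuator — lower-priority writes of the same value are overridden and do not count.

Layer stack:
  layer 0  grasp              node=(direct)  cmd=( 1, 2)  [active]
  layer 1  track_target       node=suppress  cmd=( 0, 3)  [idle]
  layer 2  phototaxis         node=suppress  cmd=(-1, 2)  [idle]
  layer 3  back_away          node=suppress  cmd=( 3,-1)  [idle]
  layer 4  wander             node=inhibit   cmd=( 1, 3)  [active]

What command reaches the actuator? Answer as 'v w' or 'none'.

layer 0 (grasp) active — direct: (1, 2)
layer 1 (track_target) idle — unchanged: (1, 2)
layer 2 (phototaxis) idle — unchanged: (1, 2)
layer 3 (back_away) idle — unchanged: (1, 2)
layer 4 (wander) active — inhibits: none
→ actuator none

none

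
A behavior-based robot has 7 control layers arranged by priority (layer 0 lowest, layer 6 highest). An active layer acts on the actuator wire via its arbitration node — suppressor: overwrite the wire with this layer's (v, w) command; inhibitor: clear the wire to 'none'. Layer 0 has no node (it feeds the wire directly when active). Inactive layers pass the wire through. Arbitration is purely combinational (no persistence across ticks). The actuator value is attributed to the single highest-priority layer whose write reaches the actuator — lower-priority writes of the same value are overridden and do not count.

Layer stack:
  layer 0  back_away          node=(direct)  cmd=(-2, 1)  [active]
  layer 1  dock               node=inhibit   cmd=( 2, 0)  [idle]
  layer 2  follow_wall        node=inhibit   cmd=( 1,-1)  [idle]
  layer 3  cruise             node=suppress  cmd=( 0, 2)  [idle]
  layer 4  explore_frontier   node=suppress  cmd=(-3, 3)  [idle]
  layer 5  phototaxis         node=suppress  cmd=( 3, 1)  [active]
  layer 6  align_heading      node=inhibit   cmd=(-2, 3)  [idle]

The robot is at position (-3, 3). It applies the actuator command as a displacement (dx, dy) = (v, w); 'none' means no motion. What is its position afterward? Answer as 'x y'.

layer 0 (back_away) active — direct: (-2, 1)
layer 1 (dock) idle — unchanged: (-2, 1)
layer 2 (follow_wall) idle — unchanged: (-2, 1)
layer 3 (cruise) idle — unchanged: (-2, 1)
layer 4 (explore_frontier) idle — unchanged: (-2, 1)
layer 5 (phototaxis) active — suppresses: (3, 1)
layer 6 (align_heading) idle — unchanged: (3, 1)
→ actuator (3, 1)
position: (-3, 3) + (3, 1) = (0, 4)

0 4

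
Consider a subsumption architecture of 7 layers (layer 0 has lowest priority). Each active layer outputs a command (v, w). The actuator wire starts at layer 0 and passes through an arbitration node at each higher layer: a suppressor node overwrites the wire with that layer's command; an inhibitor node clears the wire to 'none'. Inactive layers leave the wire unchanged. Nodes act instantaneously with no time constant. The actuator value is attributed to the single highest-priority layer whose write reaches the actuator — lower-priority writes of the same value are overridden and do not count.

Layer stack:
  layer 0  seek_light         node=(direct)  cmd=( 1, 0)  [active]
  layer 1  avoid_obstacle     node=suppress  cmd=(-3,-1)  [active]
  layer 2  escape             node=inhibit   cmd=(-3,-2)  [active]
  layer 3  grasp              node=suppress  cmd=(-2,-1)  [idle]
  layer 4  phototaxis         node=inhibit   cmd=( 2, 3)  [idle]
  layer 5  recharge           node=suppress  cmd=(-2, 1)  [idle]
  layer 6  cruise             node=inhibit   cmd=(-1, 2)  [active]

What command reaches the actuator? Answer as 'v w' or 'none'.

[0] seek_light on; wire := (1, 0)
[1] avoid_obstacle on (suppress); wire := (-3, -1)
[2] escape on (inhibit); wire := none
[3] grasp off; pass none
[4] phototaxis off; pass none
[5] recharge off; pass none
[6] cruise on (inhibit); wire := none
output none

none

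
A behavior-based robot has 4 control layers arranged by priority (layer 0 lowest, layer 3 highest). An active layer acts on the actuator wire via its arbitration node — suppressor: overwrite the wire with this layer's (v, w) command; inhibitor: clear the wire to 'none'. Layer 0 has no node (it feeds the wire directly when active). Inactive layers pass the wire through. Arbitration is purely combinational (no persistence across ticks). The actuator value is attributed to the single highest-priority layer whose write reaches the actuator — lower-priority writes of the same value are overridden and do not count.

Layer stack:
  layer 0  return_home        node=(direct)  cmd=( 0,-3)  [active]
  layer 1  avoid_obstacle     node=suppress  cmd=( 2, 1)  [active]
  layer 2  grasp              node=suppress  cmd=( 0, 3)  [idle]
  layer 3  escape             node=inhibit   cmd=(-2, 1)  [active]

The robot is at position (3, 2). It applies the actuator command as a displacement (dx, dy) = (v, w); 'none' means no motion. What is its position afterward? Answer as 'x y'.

L0 return_home: active, feeds wire = (0, -3)
L1 avoid_obstacle: active, suppressor → wire = (2, 1)
L2 grasp: idle → wire stays (2, 1)
L3 escape: active, inhibitor → wire = none
actuator = none
position: (3, 2) + none = (3, 2)

3 2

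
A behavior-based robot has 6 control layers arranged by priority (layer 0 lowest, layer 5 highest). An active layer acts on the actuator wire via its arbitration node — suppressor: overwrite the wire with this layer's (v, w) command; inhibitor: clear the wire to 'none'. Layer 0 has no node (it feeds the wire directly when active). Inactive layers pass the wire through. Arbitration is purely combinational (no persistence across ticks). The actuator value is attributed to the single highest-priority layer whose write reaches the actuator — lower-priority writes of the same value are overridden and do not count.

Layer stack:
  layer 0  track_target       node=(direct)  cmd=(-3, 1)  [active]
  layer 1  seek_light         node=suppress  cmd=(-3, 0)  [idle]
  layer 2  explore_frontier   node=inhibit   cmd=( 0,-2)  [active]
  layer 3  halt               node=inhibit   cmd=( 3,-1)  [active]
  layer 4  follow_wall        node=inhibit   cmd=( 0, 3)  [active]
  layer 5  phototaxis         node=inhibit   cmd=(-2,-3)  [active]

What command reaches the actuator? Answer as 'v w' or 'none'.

layer 0 (track_target) active — direct: (-3, 1)
layer 1 (seek_light) idle — unchanged: (-3, 1)
layer 2 (explore_frontier) active — inhibits: none
layer 3 (halt) active — inhibits: none
layer 4 (follow_wall) active — inhibits: none
layer 5 (phototaxis) active — inhibits: none
→ actuator none

none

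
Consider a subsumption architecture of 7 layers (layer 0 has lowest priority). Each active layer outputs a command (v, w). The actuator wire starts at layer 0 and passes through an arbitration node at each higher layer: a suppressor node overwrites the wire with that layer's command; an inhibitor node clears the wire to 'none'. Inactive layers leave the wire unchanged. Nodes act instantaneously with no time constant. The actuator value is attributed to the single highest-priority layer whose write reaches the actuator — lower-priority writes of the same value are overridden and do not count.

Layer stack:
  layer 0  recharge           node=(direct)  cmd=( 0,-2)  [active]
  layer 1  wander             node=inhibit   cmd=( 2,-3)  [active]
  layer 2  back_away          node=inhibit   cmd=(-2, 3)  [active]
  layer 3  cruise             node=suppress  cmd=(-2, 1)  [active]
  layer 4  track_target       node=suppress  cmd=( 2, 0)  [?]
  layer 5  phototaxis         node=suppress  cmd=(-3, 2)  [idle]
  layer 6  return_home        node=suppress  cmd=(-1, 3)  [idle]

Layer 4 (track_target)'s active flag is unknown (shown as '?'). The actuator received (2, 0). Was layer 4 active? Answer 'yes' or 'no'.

yes

If layer 4 is active=yes:
  actuator would be (2, 0)
If layer 4 is active=no:
  actuator would be (-2, 1)
Observed (2, 0), so layer 4 was active.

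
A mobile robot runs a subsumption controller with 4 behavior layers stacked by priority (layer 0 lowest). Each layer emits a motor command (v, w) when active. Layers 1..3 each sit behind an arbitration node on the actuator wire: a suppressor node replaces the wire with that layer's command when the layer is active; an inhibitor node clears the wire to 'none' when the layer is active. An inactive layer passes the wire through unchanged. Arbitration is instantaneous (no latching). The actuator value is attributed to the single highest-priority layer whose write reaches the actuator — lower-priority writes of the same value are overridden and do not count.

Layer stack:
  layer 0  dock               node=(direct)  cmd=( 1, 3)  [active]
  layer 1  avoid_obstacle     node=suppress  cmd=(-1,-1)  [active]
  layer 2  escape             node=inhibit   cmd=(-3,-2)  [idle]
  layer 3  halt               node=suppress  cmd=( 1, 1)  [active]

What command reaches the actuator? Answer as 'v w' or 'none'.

1 1

L0 dock: active, feeds wire = (1, 3)
L1 avoid_obstacle: active, suppressor → wire = (-1, -1)
L2 escape: idle → wire stays (-1, -1)
L3 halt: active, suppressor → wire = (1, 1)
actuator = (1, 1)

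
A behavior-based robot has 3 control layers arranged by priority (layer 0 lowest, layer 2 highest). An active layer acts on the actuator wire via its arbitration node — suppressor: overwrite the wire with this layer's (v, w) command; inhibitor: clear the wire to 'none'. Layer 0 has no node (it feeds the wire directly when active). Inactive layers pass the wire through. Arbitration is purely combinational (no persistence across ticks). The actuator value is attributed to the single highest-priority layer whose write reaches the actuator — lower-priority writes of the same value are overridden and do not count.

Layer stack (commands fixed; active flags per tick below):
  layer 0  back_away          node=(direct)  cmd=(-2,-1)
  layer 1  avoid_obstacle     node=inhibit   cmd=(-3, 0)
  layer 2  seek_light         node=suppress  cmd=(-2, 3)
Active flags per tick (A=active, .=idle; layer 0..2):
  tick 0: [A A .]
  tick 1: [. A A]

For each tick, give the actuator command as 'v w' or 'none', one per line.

none
-2 3

tick 0:
  [0] back_away on; wire := (-2, -1)
  [1] avoid_obstacle on (inhibit); wire := none
  [2] seek_light off; pass none
  output none
tick 1:
  [0] back_away off; wire := none
  [1] avoid_obstacle on (inhibit); wire := none
  [2] seek_light on (suppress); wire := (-2, 3)
  output (-2, 3)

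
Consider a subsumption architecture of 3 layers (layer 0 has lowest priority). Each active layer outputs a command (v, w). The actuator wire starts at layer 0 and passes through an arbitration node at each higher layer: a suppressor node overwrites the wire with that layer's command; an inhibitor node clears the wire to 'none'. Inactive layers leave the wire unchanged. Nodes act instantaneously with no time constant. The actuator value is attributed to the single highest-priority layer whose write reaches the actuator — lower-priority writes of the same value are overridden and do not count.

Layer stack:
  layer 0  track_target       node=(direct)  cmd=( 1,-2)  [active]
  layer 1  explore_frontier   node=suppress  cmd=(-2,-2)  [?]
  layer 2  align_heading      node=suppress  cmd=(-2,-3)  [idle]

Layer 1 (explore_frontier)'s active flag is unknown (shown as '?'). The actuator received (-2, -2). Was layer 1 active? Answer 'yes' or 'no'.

yes

If layer 1 is active=yes:
  actuator would be (-2, -2)
If layer 1 is active=no:
  actuator would be (1, -2)
Observed (-2, -2), so layer 1 was active.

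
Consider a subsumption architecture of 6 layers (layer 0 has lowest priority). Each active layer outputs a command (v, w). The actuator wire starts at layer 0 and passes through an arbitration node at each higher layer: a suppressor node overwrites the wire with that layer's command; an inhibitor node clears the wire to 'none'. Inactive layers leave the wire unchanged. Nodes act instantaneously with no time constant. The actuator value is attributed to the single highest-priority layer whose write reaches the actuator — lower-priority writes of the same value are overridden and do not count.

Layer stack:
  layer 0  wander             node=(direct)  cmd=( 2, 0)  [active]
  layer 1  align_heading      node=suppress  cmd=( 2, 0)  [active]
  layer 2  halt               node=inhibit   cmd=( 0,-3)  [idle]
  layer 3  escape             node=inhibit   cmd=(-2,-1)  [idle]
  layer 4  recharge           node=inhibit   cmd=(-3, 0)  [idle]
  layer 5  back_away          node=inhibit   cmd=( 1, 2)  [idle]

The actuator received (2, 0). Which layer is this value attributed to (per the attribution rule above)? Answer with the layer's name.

align_heading

[0] wander on; wire := (2, 0)
[1] align_heading on (suppress); wire := (2, 0)
[2] halt off; pass (2, 0)
[3] escape off; pass (2, 0)
[4] recharge off; pass (2, 0)
[5] back_away off; pass (2, 0)
output (2, 0)
last writer: layer 1 = align_heading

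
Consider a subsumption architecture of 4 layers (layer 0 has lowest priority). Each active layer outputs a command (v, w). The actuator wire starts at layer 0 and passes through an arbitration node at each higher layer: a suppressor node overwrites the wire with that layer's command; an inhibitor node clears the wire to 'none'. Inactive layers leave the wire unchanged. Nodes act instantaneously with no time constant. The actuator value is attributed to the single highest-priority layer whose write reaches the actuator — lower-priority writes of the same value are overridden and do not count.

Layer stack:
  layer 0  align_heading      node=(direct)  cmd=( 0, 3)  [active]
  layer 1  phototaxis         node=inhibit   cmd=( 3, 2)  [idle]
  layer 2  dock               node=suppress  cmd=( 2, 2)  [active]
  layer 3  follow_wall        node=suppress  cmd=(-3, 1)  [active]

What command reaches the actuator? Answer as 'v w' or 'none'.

layer 0 (align_heading) active — direct: (0, 3)
layer 1 (phototaxis) idle — unchanged: (0, 3)
layer 2 (dock) active — suppresses: (2, 2)
layer 3 (follow_wall) active — suppresses: (-3, 1)
→ actuator (-3, 1)

-3 1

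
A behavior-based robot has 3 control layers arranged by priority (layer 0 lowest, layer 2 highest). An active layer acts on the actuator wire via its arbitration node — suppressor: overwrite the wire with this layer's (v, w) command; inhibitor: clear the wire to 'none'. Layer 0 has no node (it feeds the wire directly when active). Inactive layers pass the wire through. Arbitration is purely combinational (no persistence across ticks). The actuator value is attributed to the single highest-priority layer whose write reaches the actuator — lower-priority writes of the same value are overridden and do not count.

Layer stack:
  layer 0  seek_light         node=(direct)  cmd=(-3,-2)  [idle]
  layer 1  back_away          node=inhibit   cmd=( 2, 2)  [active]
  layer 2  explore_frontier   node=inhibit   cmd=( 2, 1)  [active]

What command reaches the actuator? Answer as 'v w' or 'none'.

none

L0 seek_light: idle → wire = none
L1 back_away: active, inhibitor → wire = none
L2 explore_frontier: active, inhibitor → wire = none
actuator = none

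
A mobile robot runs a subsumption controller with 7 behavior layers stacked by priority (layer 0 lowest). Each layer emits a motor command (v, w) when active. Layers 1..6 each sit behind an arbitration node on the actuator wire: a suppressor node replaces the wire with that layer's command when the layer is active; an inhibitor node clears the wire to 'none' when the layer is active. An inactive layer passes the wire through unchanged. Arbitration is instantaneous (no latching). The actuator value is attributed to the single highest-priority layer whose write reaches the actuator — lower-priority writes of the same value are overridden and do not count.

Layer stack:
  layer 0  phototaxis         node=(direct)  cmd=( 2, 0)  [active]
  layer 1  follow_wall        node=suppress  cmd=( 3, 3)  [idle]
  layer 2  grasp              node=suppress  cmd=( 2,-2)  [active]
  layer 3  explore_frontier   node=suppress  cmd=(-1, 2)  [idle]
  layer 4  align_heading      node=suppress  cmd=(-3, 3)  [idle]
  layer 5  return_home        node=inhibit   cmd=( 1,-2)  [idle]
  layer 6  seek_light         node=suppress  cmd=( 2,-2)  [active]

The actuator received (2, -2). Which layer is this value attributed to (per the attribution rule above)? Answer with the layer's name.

seek_light

[0] phototaxis on; wire := (2, 0)
[1] follow_wall off; pass (2, 0)
[2] grasp on (suppress); wire := (2, -2)
[3] explore_frontier off; pass (2, -2)
[4] align_heading off; pass (2, -2)
[5] return_home off; pass (2, -2)
[6] seek_light on (suppress); wire := (2, -2)
output (2, -2)
last writer: layer 6 = seek_light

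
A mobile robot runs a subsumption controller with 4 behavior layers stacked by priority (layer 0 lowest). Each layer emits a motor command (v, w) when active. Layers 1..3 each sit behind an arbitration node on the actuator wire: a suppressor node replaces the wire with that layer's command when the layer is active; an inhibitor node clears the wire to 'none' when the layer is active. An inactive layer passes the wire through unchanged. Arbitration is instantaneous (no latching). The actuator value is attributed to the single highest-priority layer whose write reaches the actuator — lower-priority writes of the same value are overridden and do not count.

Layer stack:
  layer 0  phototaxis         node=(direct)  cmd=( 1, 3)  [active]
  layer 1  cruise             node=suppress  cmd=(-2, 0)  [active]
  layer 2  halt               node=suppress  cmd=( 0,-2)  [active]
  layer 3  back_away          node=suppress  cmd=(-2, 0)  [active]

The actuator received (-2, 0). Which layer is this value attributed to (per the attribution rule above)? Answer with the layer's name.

layer 0 (phototaxis) active — direct: (1, 3)
layer 1 (cruise) active — suppresses: (-2, 0)
layer 2 (halt) active — suppresses: (0, -2)
layer 3 (back_away) active — suppresses: (-2, 0)
→ actuator (-2, 0)
last writer: layer 3 = back_away

back_away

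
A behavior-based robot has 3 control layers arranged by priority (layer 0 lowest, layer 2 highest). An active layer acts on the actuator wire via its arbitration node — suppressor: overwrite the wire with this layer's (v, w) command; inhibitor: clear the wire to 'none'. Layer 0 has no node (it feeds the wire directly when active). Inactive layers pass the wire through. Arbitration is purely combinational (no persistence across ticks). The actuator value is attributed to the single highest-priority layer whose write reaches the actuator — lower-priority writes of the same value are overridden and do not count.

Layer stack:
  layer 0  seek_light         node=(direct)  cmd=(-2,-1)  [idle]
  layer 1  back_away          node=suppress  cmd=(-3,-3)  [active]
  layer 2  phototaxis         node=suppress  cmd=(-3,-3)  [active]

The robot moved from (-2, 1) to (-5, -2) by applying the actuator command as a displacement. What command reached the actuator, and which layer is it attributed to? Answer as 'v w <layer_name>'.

displacement = (-5, -2) − (-2, 1) = (-3, -3)
L0 seek_light: idle → wire = none
L1 back_away: active, suppressor → wire = (-3, -3)
L2 phototaxis: active, suppressor → wire = (-3, -3)
actuator = (-3, -3) — from layer 2 (phototaxis)

-3 -3 phototaxis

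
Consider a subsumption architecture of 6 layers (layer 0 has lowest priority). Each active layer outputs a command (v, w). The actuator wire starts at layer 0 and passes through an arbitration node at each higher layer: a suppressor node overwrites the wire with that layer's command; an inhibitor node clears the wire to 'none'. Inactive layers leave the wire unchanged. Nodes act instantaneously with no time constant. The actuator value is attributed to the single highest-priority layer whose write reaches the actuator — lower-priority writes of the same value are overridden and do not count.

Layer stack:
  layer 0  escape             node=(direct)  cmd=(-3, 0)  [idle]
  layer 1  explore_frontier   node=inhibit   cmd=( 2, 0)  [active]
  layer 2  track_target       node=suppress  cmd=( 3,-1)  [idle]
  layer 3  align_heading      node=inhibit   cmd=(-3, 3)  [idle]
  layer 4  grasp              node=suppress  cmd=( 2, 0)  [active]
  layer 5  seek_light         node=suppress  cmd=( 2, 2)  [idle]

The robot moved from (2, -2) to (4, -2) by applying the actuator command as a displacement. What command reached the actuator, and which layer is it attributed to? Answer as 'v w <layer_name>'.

2 0 grasp

displacement = (4, -2) − (2, -2) = (2, 0)
[0] escape off; wire := none
[1] explore_frontier on (inhibit); wire := none
[2] track_target off; pass none
[3] align_heading off; pass none
[4] grasp on (suppress); wire := (2, 0)
[5] seek_light off; pass (2, 0)
output (2, 0) — from layer 4 (grasp)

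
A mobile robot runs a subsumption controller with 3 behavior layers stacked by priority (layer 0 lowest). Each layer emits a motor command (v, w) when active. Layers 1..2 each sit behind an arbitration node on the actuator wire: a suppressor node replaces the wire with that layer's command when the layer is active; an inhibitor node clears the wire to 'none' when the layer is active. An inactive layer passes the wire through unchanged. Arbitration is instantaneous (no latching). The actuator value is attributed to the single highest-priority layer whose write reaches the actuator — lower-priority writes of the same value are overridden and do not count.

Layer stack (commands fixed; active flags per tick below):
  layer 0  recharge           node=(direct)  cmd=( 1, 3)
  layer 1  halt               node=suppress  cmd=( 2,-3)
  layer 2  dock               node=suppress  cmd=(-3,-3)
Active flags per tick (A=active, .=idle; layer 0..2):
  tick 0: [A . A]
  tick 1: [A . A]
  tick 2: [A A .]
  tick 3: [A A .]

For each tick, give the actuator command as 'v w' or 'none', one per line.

tick 0:
  [0] recharge on; wire := (1, 3)
  [1] halt off; pass (1, 3)
  [2] dock on (suppress); wire := (-3, -3)
  output (-3, -3)
tick 1:
  [0] recharge on; wire := (1, 3)
  [1] halt off; pass (1, 3)
  [2] dock on (suppress); wire := (-3, -3)
  output (-3, -3)
tick 2:
  [0] recharge on; wire := (1, 3)
  [1] halt on (suppress); wire := (2, -3)
  [2] dock off; pass (2, -3)
  output (2, -3)
tick 3:
  [0] recharge on; wire := (1, 3)
  [1] halt on (suppress); wire := (2, -3)
  [2] dock off; pass (2, -3)
  output (2, -3)

-3 -3
-3 -3
2 -3
2 -3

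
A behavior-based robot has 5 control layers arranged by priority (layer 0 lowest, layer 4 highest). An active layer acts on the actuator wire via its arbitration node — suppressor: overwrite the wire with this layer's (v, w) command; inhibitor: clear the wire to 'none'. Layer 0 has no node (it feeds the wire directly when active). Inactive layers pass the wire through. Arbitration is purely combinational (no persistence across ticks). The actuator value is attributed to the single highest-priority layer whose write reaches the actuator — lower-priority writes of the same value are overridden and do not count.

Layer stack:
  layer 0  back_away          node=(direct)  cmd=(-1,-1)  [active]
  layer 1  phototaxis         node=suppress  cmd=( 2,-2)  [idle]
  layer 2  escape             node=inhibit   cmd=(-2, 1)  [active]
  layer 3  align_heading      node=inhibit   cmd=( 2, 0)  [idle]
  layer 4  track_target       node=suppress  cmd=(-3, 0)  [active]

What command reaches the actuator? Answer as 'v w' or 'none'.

-3 0

layer 0 (back_away) active — direct: (-1, -1)
layer 1 (phototaxis) idle — unchanged: (-1, -1)
layer 2 (escape) active — inhibits: none
layer 3 (align_heading) idle — unchanged: none
layer 4 (track_target) active — suppresses: (-3, 0)
→ actuator (-3, 0)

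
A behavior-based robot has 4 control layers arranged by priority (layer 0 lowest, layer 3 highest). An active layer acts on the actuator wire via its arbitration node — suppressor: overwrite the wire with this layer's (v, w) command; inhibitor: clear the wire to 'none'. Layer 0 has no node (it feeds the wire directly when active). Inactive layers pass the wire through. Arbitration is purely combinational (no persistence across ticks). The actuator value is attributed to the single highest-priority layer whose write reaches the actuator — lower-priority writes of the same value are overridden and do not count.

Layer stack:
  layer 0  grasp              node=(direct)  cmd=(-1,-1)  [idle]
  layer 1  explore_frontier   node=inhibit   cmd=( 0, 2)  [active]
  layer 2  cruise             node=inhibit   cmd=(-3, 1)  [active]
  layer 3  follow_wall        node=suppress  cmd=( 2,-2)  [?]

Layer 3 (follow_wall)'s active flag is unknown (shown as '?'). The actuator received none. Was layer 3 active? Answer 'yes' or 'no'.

If layer 3 is active=yes:
  actuator would be (2, -2)
If layer 3 is active=no:
  actuator would be none
Observed none, so layer 3 was idle.

no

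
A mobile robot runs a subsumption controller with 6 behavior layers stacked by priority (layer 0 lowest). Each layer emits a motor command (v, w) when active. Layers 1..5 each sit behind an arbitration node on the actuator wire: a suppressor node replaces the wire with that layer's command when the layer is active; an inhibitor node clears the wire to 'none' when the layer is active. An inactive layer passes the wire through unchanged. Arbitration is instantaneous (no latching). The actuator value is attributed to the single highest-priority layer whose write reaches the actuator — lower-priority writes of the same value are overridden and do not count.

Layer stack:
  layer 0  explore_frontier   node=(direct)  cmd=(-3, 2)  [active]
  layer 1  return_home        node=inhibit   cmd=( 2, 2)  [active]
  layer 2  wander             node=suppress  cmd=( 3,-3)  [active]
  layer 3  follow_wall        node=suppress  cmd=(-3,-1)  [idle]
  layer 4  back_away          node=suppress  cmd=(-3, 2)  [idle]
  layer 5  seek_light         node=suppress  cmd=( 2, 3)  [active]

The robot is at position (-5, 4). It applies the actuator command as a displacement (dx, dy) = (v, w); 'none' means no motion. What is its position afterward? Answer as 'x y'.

layer 0 (explore_frontier) active — direct: (-3, 2)
layer 1 (return_home) active — inhibits: none
layer 2 (wander) active — suppresses: (3, -3)
layer 3 (follow_wall) idle — unchanged: (3, -3)
layer 4 (back_away) idle — unchanged: (3, -3)
layer 5 (seek_light) active — suppresses: (2, 3)
→ actuator (2, 3)
position: (-5, 4) + (2, 3) = (-3, 7)

-3 7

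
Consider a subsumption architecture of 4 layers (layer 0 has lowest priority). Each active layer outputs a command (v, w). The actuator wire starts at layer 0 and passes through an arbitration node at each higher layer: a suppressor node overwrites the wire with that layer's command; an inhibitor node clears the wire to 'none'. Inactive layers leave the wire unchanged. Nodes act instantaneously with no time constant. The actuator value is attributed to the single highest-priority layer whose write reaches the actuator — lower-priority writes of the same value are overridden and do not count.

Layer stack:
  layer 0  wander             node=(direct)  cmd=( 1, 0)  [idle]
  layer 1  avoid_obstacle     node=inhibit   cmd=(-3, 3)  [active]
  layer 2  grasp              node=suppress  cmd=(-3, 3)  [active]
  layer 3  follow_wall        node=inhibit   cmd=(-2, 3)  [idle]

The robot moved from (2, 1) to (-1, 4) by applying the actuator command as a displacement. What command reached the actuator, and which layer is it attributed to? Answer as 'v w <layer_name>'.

displacement = (-1, 4) − (2, 1) = (-3, 3)
layer 0 (wander) idle — none
layer 1 (avoid_obstacle) active — inhibits: none
layer 2 (grasp) active — suppresses: (-3, 3)
layer 3 (follow_wall) idle — unchanged: (-3, 3)
→ actuator (-3, 3) — from layer 2 (grasp)

-3 3 grasp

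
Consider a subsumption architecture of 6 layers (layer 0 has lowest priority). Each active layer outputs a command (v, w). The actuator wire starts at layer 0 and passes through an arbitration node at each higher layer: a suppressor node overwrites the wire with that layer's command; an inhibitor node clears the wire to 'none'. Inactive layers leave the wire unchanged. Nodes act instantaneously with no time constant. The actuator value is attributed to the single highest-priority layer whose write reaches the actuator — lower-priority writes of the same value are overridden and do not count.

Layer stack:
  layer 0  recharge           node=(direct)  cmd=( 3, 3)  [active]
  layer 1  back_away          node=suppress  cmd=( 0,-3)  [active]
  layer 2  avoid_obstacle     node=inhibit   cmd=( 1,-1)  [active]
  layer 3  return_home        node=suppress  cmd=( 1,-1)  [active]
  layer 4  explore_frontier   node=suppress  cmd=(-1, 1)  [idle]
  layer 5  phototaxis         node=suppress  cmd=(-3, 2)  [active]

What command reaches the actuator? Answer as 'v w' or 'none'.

[0] recharge on; wire := (3, 3)
[1] back_away on (suppress); wire := (0, -3)
[2] avoid_obstacle on (inhibit); wire := none
[3] return_home on (suppress); wire := (1, -1)
[4] explore_frontier off; pass (1, -1)
[5] phototaxis on (suppress); wire := (-3, 2)
output (-3, 2)

-3 2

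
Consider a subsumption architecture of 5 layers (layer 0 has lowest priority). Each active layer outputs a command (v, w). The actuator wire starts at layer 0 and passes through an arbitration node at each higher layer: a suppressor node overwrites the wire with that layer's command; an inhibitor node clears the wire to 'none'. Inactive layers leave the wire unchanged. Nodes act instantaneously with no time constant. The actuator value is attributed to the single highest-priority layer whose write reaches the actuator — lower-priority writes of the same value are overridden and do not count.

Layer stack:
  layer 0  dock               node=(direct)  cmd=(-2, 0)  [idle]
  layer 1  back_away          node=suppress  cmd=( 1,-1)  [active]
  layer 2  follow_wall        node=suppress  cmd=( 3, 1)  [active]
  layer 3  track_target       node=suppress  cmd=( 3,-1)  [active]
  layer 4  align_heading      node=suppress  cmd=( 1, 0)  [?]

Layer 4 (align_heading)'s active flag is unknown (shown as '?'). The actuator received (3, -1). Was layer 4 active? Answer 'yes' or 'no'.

no

If layer 4 is active=yes:
  actuator would be (1, 0)
If layer 4 is active=no:
  actuator would be (3, -1)
Observed (3, -1), so layer 4 was idle.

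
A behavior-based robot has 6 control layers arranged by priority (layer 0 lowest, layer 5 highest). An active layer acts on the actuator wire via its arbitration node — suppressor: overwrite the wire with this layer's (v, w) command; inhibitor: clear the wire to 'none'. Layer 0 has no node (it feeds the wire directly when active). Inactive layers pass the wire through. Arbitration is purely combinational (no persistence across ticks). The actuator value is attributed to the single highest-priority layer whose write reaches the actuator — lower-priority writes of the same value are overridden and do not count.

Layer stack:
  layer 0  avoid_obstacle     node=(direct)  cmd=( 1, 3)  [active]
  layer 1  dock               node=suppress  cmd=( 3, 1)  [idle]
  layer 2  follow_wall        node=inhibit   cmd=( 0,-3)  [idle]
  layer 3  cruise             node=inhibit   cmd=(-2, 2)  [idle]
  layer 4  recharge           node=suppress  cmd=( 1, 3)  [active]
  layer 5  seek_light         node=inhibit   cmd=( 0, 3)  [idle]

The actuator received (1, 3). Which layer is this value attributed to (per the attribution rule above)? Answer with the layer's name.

recharge

L0 avoid_obstacle: active, feeds wire = (1, 3)
L1 dock: idle → wire stays (1, 3)
L2 follow_wall: idle → wire stays (1, 3)
L3 cruise: idle → wire stays (1, 3)
L4 recharge: active, suppressor → wire = (1, 3)
L5 seek_light: idle → wire stays (1, 3)
actuator = (1, 3)
last writer: layer 4 = recharge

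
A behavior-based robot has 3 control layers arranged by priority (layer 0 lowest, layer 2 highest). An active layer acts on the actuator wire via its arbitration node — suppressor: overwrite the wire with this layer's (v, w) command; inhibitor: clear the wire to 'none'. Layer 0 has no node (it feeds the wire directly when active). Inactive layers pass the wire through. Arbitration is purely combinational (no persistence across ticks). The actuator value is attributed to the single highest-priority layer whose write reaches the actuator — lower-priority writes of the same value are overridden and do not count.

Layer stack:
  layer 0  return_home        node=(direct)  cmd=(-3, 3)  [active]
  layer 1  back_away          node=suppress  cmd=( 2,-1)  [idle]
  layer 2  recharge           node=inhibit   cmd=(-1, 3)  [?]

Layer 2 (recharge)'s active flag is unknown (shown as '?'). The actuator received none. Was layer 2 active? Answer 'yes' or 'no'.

If layer 2 is active=yes:
  actuator would be none
If layer 2 is active=no:
  actuator would be (-3, 3)
Observed none, so layer 2 was active.

yes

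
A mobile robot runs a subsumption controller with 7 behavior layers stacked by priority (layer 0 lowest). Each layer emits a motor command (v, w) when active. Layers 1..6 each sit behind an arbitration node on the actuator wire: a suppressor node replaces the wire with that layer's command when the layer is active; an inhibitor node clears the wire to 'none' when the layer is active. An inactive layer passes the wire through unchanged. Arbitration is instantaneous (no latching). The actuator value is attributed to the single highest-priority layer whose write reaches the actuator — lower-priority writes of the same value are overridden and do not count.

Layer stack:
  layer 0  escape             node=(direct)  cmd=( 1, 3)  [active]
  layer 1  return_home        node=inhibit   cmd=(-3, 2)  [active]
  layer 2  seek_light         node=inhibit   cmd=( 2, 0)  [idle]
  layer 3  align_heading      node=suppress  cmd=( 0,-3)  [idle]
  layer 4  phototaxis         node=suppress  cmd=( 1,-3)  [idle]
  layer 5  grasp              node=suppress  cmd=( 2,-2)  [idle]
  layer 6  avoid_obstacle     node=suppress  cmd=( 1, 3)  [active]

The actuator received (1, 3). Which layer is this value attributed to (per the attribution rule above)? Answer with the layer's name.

[0] escape on; wire := (1, 3)
[1] return_home on (inhibit); wire := none
[2] seek_light off; pass none
[3] align_heading off; pass none
[4] phototaxis off; pass none
[5] grasp off; pass none
[6] avoid_obstacle on (suppress); wire := (1, 3)
output (1, 3)
last writer: layer 6 = avoid_obstacle

avoid_obstacle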